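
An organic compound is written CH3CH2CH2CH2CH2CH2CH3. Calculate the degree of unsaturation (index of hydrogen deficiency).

Atom tally by fragment:
  CH3 → C:1 H:3
  CH2 → C:1 H:2
  CH2 → C:1 H:2
  CH2 → C:1 H:2
  CH2 → C:1 H:2
  CH2 → C:1 H:2
  CH3 → C:1 H:3
Element totals:
  C: 7
  H: 16
Molecular formula: C7H16.
DoU = (2C + 2 + N − H − X) / 2 = (2·7 + 2 + 0 − 16 − 0) / 2 = 0.

0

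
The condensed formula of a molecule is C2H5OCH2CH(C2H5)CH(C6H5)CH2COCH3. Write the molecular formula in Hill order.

Atom tally by fragment:
  C2H5OCH2 → C:3 H:7 O:1
  CH(C2H5) → C:3 H:6
  CH(C6H5) → C:7 H:6
  CH2COCH3 → C:3 H:5 O:1
Element totals:
  C: 16
  H: 24
  O: 2

C16H24O2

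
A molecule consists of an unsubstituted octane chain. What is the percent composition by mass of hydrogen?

15.88%

Atom tally by fragment:
  CH3 → C:1 H:3
  CH2 → C:1 H:2
  CH2 → C:1 H:2
  CH2 → C:1 H:2
  CH2 → C:1 H:2
  CH2 → C:1 H:2
  CH2 → C:1 H:2
  CH3 → C:1 H:3
Element totals:
  C: 8
  H: 18
Molecular formula: C8H18.
Molar mass = 114.232 g/mol.
Mass from H: 18 × 1.008 = 18.144 g/mol.
%H = 18.144 / 114.232 × 100 = 15.88%.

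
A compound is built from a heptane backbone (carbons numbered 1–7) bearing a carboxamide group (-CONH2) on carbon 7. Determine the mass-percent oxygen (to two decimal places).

Atom tally by fragment:
  CH3 → C:1 H:3
  CH2 → C:1 H:2
  CH2 → C:1 H:2
  CH2 → C:1 H:2
  CH2 → C:1 H:2
  CH2 → C:1 H:2
  CH2CONH2 → C:2 H:4 O:1 N:1
Element totals:
  C: 8
  H: 17
  N: 1
  O: 1
Molecular formula: C8H17NO.
Molar mass = 143.230 g/mol.
Mass from O: 1 × 15.999 = 15.999 g/mol.
%O = 15.999 / 143.230 × 100 = 11.17%.

11.17%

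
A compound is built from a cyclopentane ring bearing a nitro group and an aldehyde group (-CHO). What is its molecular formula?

C6H9NO3

Atom tally by fragment:
  cyclopentane ring core → C:5 H:10
  (− 2 ring H displaced by substituents)
  + NO2 → N:1 O:2
  + CHO → C:1 H:1 O:1
Element totals:
  C: 6
  H: 9
  N: 1
  O: 3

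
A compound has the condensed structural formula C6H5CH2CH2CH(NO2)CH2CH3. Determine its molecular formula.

Element totals:
  C: 11
  H: 15
  N: 1
  O: 2

C11H15NO2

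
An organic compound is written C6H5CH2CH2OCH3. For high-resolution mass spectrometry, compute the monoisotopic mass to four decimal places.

Atom tally by fragment:
  C6H5CH2 → C:7 H:7
  CH2OCH3 → C:2 H:5 O:1
Element totals:
  C: 9
  H: 12
  O: 1
Molecular formula: C9H12O.
  M = 9(12.0) + 12(1.007825) + 15.994915
    = 108.000000 + 12.093900 + 15.994915 = 136.088815

136.0888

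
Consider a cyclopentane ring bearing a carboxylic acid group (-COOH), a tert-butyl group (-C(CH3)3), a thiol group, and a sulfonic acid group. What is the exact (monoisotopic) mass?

Atom tally by fragment:
  cyclopentane ring core → C:5 H:10
  (− 4 ring H displaced by substituents)
  + COOH → C:1 H:1 O:2
  + C(CH3)3 → C:4 H:9
  + SH → S:1 H:1
  + SO3H → S:1 O:3 H:1
Element totals:
  C: 10
  H: 18
  O: 5
  S: 2
Molecular formula: C10H18O5S2.
  M = 10(12.0) + 18(1.007825) + 5(15.994915) + 2(31.972071)
    = 120.000000 + 18.140850 + 79.974575 + 63.944142 = 282.059567

282.0596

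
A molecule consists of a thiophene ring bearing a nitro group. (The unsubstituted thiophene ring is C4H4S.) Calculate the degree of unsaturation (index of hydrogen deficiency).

Atom tally by fragment:
  thiophene ring core → C:4 H:4 S:1
  (− 1 ring H displaced by substituents)
  + NO2 → N:1 O:2
Element totals:
  C: 4
  H: 3
  N: 1
  O: 2
  S: 1
Molecular formula: C4H3NO2S.
DoU = (2C + 2 + N − H − X) / 2 = (2·4 + 2 + 1 − 3 − 0) / 2 = 4.

4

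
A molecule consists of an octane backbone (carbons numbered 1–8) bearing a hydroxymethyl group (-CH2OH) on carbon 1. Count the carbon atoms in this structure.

9

Atom tally by fragment:
  HOCH2CH2 → C:2 H:5 O:1
  CH2 → C:1 H:2
  CH2 → C:1 H:2
  CH2 → C:1 H:2
  CH2 → C:1 H:2
  CH2 → C:1 H:2
  CH2 → C:1 H:2
  CH3 → C:1 H:3
Element totals:
  C: 9
  H: 20
  O: 1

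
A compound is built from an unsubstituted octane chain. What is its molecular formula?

Atom tally by fragment:
  CH3 → C:1 H:3
  CH2 → C:1 H:2
  CH2 → C:1 H:2
  CH2 → C:1 H:2
  CH2 → C:1 H:2
  CH2 → C:1 H:2
  CH2 → C:1 H:2
  CH3 → C:1 H:3
Element totals:
  C: 8
  H: 18

C8H18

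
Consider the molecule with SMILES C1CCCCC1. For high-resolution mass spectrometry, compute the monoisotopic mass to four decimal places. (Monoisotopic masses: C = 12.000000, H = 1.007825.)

84.0939

Atom tally by fragment:
  cyclohexane ring core → C:6 H:12
Element totals:
  C: 6
  H: 12
Molecular formula: C6H12.
  M = 6(12.0) + 12(1.007825)
    = 72.000000 + 12.093900 = 84.093900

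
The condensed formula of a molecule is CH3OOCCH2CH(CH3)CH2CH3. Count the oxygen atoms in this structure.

2

Element totals:
  C: 7
  H: 14
  O: 2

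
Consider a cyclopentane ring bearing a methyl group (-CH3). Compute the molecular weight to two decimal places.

84.16 g/mol

Atom tally by fragment:
  cyclopentane ring core → C:5 H:10
  (− 1 ring H displaced by substituents)
  + CH3 → C:1 H:3
Element totals:
  C: 6
  H: 12
Molecular formula: C6H12.
  M = 6(12.011) + 12(1.008)
    = 72.066 + 12.096 = 84.162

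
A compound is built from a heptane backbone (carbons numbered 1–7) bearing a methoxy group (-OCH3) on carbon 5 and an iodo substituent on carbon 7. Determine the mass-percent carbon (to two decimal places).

37.52%

Atom tally by fragment:
  CH3 → C:1 H:3
  CH2 → C:1 H:2
  CH2 → C:1 H:2
  CH2 → C:1 H:2
  CH(OCH3) → C:2 H:4 O:1
  CH2 → C:1 H:2
  CH2I → C:1 H:2 I:1
Element totals:
  C: 8
  H: 17
  I: 1
  O: 1
Molecular formula: C8H17IO.
Molar mass = 256.127 g/mol.
Mass from C: 8 × 12.011 = 96.088 g/mol.
%C = 96.088 / 256.127 × 100 = 37.52%.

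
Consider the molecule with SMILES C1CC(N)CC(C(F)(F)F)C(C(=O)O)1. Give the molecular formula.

C8H12F3NO2

Atom tally by fragment:
  cyclohexane ring core → C:6 H:12
  (− 3 ring H displaced by substituents)
  + NH2 → N:1 H:2
  + CF3 → C:1 F:3
  + COOH → C:1 H:1 O:2
Element totals:
  C: 8
  H: 12
  F: 3
  N: 1
  O: 2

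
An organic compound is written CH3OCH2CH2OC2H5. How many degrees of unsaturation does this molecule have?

Atom tally by fragment:
  CH3OCH2 → C:2 H:5 O:1
  CH2OC2H5 → C:3 H:7 O:1
Element totals:
  C: 5
  H: 12
  O: 2
Molecular formula: C5H12O2.
DoU = (2C + 2 + N − H − X) / 2 = (2·5 + 2 + 0 − 12 − 0) / 2 = 0.

0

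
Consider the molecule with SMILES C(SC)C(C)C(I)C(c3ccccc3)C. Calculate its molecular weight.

334.26 g/mol

Atom tally by fragment:
  CH3SCH2 → C:2 H:5 S:1
  CH(CH3) → C:2 H:4
  CH(I) → C:1 H:1 I:1
  CH(C6H5) → C:7 H:6
  CH3 → C:1 H:3
Element totals:
  C: 13
  H: 19
  I: 1
  S: 1
Molecular formula: C13H19IS.
  M = 13(12.011) + 19(1.008) + 126.904 + 32.06
    = 156.143 + 19.152 + 126.904 + 32.060 = 334.259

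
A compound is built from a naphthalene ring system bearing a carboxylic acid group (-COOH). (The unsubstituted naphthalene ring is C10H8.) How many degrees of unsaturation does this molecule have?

8

Atom tally by fragment:
  naphthalene ring system core → C:10 H:8
  (− 1 ring H displaced by substituents)
  + COOH → C:1 H:1 O:2
Element totals:
  C: 11
  H: 8
  O: 2
Molecular formula: C11H8O2.
DoU = (2C + 2 + N − H − X) / 2 = (2·11 + 2 + 0 − 8 − 0) / 2 = 8.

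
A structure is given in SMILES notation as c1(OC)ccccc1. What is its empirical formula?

C7H8O

Atom tally by fragment:
  benzene ring core → C:6 H:6
  (− 1 ring H displaced by substituents)
  + OCH3 → C:1 H:3 O:1
Element totals:
  C: 7
  H: 8
  O: 1
Molecular formula: C7H8O.
gcd of subscripts (7, 8, 1) = 1, so the empirical formula equals the molecular formula.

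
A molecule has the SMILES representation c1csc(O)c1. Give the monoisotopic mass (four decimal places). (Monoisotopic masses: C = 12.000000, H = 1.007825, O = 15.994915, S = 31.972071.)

99.9983

Atom tally by fragment:
  thiophene ring core → C:4 H:4 S:1
  (− 1 ring H displaced by substituents)
  + OH → O:1 H:1
Element totals:
  C: 4
  H: 4
  O: 1
  S: 1
Molecular formula: C4H4OS.
  M = 4(12.0) + 4(1.007825) + 15.994915 + 31.972071
    = 48.000000 + 4.031300 + 15.994915 + 31.972071 = 99.998286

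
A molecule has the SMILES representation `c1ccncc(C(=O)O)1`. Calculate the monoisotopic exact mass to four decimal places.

123.0320

Atom tally by fragment:
  pyridine ring core → C:5 H:5 N:1
  (− 1 ring H displaced by substituents)
  + COOH → C:1 H:1 O:2
Element totals:
  C: 6
  H: 5
  N: 1
  O: 2
Molecular formula: C6H5NO2.
  M = 6(12.0) + 5(1.007825) + 14.003074 + 2(15.994915)
    = 72.000000 + 5.039125 + 14.003074 + 31.989830 = 123.032029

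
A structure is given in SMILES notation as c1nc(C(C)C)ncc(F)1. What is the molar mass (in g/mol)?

140.16 g/mol

Atom tally by fragment:
  pyrimidine ring core → C:4 H:4 N:2
  (− 2 ring H displaced by substituents)
  + CH(CH3)2 → C:3 H:7
  + F → F:1
Element totals:
  C: 7
  H: 9
  F: 1
  N: 2
Molecular formula: C7H9FN2.
  M = 7(12.011) + 9(1.008) + 18.998 + 2(14.007)
    = 84.077 + 9.072 + 18.998 + 28.014 = 140.161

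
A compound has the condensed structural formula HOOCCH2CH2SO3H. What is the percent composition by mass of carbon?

Atom tally by fragment:
  HOOCCH2 → C:2 H:3 O:2
  CH2SO3H → C:1 H:3 S:1 O:3
Element totals:
  C: 3
  H: 6
  O: 5
  S: 1
Molecular formula: C3H6O5S.
Molar mass = 154.136 g/mol.
Mass from C: 3 × 12.011 = 36.033 g/mol.
%C = 36.033 / 154.136 × 100 = 23.38%.

23.38%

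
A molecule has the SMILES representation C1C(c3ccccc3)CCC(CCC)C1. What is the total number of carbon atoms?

Atom tally by fragment:
  cyclohexane ring core → C:6 H:12
  (− 2 ring H displaced by substituents)
  + C6H5 → C:6 H:5
  + CH2CH2CH3 → C:3 H:7
Element totals:
  C: 15
  H: 22

15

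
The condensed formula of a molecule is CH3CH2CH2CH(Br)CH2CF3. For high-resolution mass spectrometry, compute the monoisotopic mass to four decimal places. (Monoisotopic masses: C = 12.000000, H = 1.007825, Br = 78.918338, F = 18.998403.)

Atom tally by fragment:
  CH3 → C:1 H:3
  CH2 → C:1 H:2
  CH2 → C:1 H:2
  CH(Br) → C:1 H:1 Br:1
  CH2CF3 → C:2 H:2 F:3
Element totals:
  C: 6
  H: 10
  Br: 1
  F: 3
Molecular formula: C6H10BrF3.
  M = 6(12.0) + 10(1.007825) + 78.918338 + 3(18.998403)
    = 72.000000 + 10.078250 + 78.918338 + 56.995209 = 217.991797

217.9918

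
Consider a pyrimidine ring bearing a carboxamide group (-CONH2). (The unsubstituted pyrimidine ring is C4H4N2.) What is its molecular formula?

Atom tally by fragment:
  pyrimidine ring core → C:4 H:4 N:2
  (− 1 ring H displaced by substituents)
  + CONH2 → C:1 H:2 O:1 N:1
Element totals:
  C: 5
  H: 5
  N: 3
  O: 1

C5H5N3O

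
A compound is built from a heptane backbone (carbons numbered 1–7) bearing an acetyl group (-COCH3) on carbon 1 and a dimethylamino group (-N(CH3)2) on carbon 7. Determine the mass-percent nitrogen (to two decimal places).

Atom tally by fragment:
  CH3COCH2 → C:3 H:5 O:1
  CH2 → C:1 H:2
  CH2 → C:1 H:2
  CH2 → C:1 H:2
  CH2 → C:1 H:2
  CH2 → C:1 H:2
  CH2N(CH3)2 → C:3 H:8 N:1
Element totals:
  C: 11
  H: 23
  N: 1
  O: 1
Molecular formula: C11H23NO.
Molar mass = 185.311 g/mol.
Mass from N: 1 × 14.007 = 14.007 g/mol.
%N = 14.007 / 185.311 × 100 = 7.56%.

7.56%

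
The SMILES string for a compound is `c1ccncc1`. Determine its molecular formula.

C5H5N

Atom tally by fragment:
  pyridine ring core → C:5 H:5 N:1
Element totals:
  C: 5
  H: 5
  N: 1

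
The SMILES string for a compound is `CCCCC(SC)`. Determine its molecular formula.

C6H14S

Atom tally by fragment:
  CH3 → C:1 H:3
  CH2 → C:1 H:2
  CH2 → C:1 H:2
  CH2 → C:1 H:2
  CH2SCH3 → C:2 H:5 S:1
Element totals:
  C: 6
  H: 14
  S: 1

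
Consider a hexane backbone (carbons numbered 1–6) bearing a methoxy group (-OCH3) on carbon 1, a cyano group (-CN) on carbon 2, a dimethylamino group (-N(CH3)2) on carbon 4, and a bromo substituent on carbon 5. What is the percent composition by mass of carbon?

45.64%

Atom tally by fragment:
  CH3OCH2 → C:2 H:5 O:1
  CH(CN) → C:2 H:1 N:1
  CH2 → C:1 H:2
  CH(N(CH3)2) → C:3 H:7 N:1
  CH(Br) → C:1 H:1 Br:1
  CH3 → C:1 H:3
Element totals:
  C: 10
  H: 19
  Br: 1
  N: 2
  O: 1
Molecular formula: C10H19BrN2O.
Molar mass = 263.179 g/mol.
Mass from C: 10 × 12.011 = 120.110 g/mol.
%C = 120.110 / 263.179 × 100 = 45.64%.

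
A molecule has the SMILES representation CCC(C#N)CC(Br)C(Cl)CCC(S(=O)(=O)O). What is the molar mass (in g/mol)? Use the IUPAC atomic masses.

Atom tally by fragment:
  CH3 → C:1 H:3
  CH2 → C:1 H:2
  CH(CN) → C:2 H:1 N:1
  CH2 → C:1 H:2
  CH(Br) → C:1 H:1 Br:1
  CH(Cl) → C:1 H:1 Cl:1
  CH2 → C:1 H:2
  CH2 → C:1 H:2
  CH2SO3H → C:1 H:3 S:1 O:3
Element totals:
  C: 10
  H: 17
  Br: 1
  Cl: 1
  N: 1
  O: 3
  S: 1
Molecular formula: C10H17BrClNO3S.
  M = 10(12.011) + 17(1.008) + 79.904 + 35.45 + 14.007 + 3(15.999) + 32.06
    = 120.110 + 17.136 + 79.904 + 35.450 + 14.007 + 47.997 + 32.060 = 346.664

346.66 g/mol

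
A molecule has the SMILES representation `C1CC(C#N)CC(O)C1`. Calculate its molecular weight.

125.17 g/mol

Atom tally by fragment:
  cyclohexane ring core → C:6 H:12
  (− 2 ring H displaced by substituents)
  + CN → C:1 N:1
  + OH → O:1 H:1
Element totals:
  C: 7
  H: 11
  N: 1
  O: 1
Molecular formula: C7H11NO.
  M = 7(12.011) + 11(1.008) + 14.007 + 15.999
    = 84.077 + 11.088 + 14.007 + 15.999 = 125.171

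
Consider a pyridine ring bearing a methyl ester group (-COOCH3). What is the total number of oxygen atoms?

2

Atom tally by fragment:
  pyridine ring core → C:5 H:5 N:1
  (− 1 ring H displaced by substituents)
  + COOCH3 → C:2 H:3 O:2
Element totals:
  C: 7
  H: 7
  N: 1
  O: 2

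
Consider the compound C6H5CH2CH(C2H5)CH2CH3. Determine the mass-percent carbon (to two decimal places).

88.82%

Element totals:
  C: 12
  H: 18
Molecular formula: C12H18.
Molar mass = 162.276 g/mol.
Mass from C: 12 × 12.011 = 144.132 g/mol.
%C = 144.132 / 162.276 × 100 = 88.82%.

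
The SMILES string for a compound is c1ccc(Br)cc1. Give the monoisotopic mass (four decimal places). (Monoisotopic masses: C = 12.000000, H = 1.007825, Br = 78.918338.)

Atom tally by fragment:
  benzene ring core → C:6 H:6
  (− 1 ring H displaced by substituents)
  + Br → Br:1
Element totals:
  C: 6
  H: 5
  Br: 1
Molecular formula: C6H5Br.
  M = 6(12.0) + 5(1.007825) + 78.918338
    = 72.000000 + 5.039125 + 78.918338 = 155.957463

155.9575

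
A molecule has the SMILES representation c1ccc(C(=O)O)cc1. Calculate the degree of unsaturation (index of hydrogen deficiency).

5

Atom tally by fragment:
  benzene ring core → C:6 H:6
  (− 1 ring H displaced by substituents)
  + COOH → C:1 H:1 O:2
Element totals:
  C: 7
  H: 6
  O: 2
Molecular formula: C7H6O2.
DoU = (2C + 2 + N − H − X) / 2 = (2·7 + 2 + 0 − 6 − 0) / 2 = 5.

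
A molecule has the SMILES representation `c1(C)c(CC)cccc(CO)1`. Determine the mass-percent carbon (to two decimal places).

Atom tally by fragment:
  benzene ring core → C:6 H:6
  (− 3 ring H displaced by substituents)
  + CH3 → C:1 H:3
  + C2H5 → C:2 H:5
  + CH2OH → C:1 H:3 O:1
Element totals:
  C: 10
  H: 14
  O: 1
Molecular formula: C10H14O.
Molar mass = 150.221 g/mol.
Mass from C: 10 × 12.011 = 120.110 g/mol.
%C = 120.110 / 150.221 × 100 = 79.96%.

79.96%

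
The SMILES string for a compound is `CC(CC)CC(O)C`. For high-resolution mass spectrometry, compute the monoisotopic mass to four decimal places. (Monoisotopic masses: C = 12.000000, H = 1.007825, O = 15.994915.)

116.1201

Atom tally by fragment:
  CH3 → C:1 H:3
  CH(C2H5) → C:3 H:6
  CH2 → C:1 H:2
  CH(OH) → C:1 H:2 O:1
  CH3 → C:1 H:3
Element totals:
  C: 7
  H: 16
  O: 1
Molecular formula: C7H16O.
  M = 7(12.0) + 16(1.007825) + 15.994915
    = 84.000000 + 16.125200 + 15.994915 = 116.120115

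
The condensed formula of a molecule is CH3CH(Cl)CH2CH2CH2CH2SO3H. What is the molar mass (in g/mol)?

200.68 g/mol

Element totals:
  C: 6
  H: 13
  Cl: 1
  O: 3
  S: 1
Molecular formula: C6H13ClO3S.
  M = 6(12.011) + 13(1.008) + 35.45 + 3(15.999) + 32.06
    = 72.066 + 13.104 + 35.450 + 47.997 + 32.060 = 200.677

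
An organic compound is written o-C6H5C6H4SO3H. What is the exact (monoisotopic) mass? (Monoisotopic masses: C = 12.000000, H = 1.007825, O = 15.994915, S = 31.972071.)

234.0351

Atom tally by fragment:
  benzene ring core → C:6 H:6
  (− 2 ring H displaced by substituents)
  + C6H5 → C:6 H:5
  + SO3H → S:1 O:3 H:1
Element totals:
  C: 12
  H: 10
  O: 3
  S: 1
Molecular formula: C12H10O3S.
  M = 12(12.0) + 10(1.007825) + 3(15.994915) + 31.972071
    = 144.000000 + 10.078250 + 47.984745 + 31.972071 = 234.035066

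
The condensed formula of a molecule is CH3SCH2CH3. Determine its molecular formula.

C3H8S

Atom tally by fragment:
  CH3SCH2 → C:2 H:5 S:1
  CH3 → C:1 H:3
Element totals:
  C: 3
  H: 8
  S: 1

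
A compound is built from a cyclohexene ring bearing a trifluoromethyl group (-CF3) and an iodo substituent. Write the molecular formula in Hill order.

Atom tally by fragment:
  cyclohexene ring core → C:6 H:10
  (− 2 ring H displaced by substituents)
  + CF3 → C:1 F:3
  + I → I:1
Element totals:
  C: 7
  H: 8
  F: 3
  I: 1

C7H8F3I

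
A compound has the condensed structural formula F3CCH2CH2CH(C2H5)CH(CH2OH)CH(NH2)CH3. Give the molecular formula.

C10H20F3NO

Atom tally by fragment:
  F3CCH2 → C:2 H:2 F:3
  CH2 → C:1 H:2
  CH(C2H5) → C:3 H:6
  CH(CH2OH) → C:2 H:4 O:1
  CH(NH2) → C:1 H:3 N:1
  CH3 → C:1 H:3
Element totals:
  C: 10
  H: 20
  F: 3
  N: 1
  O: 1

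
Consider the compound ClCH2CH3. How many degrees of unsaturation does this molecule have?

Element totals:
  C: 2
  H: 5
  Cl: 1
Molecular formula: C2H5Cl.
DoU = (2C + 2 + N − H − X) / 2 = (2·2 + 2 + 0 − 5 − 1) / 2 = 0.

0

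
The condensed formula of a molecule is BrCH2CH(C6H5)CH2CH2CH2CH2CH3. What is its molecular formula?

C13H19Br

Atom tally by fragment:
  BrCH2 → C:1 H:2 Br:1
  CH(C6H5) → C:7 H:6
  CH2 → C:1 H:2
  CH2 → C:1 H:2
  CH2 → C:1 H:2
  CH2 → C:1 H:2
  CH3 → C:1 H:3
Element totals:
  C: 13
  H: 19
  Br: 1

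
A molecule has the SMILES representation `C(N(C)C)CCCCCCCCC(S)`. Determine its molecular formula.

C12H27NS

Atom tally by fragment:
  (CH3)2NCH2 → C:3 H:8 N:1
  CH2 → C:1 H:2
  CH2 → C:1 H:2
  CH2 → C:1 H:2
  CH2 → C:1 H:2
  CH2 → C:1 H:2
  CH2 → C:1 H:2
  CH2 → C:1 H:2
  CH2 → C:1 H:2
  CH2SH → C:1 H:3 S:1
Element totals:
  C: 12
  H: 27
  N: 1
  S: 1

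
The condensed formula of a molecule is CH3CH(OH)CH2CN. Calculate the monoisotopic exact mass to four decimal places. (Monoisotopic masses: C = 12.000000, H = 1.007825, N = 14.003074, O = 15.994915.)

Element totals:
  C: 4
  H: 7
  N: 1
  O: 1
Molecular formula: C4H7NO.
  M = 4(12.0) + 7(1.007825) + 14.003074 + 15.994915
    = 48.000000 + 7.054775 + 14.003074 + 15.994915 = 85.052764

85.0528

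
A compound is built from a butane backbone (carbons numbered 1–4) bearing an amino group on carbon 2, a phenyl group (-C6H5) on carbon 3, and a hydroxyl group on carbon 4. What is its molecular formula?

Atom tally by fragment:
  CH3 → C:1 H:3
  CH(NH2) → C:1 H:3 N:1
  CH(C6H5) → C:7 H:6
  CH2OH → C:1 H:3 O:1
Element totals:
  C: 10
  H: 15
  N: 1
  O: 1

C10H15NO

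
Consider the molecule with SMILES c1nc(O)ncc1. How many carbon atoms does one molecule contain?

Atom tally by fragment:
  pyrimidine ring core → C:4 H:4 N:2
  (− 1 ring H displaced by substituents)
  + OH → O:1 H:1
Element totals:
  C: 4
  H: 4
  N: 2
  O: 1

4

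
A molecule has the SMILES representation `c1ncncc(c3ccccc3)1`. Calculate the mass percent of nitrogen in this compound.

Atom tally by fragment:
  pyrimidine ring core → C:4 H:4 N:2
  (− 1 ring H displaced by substituents)
  + C6H5 → C:6 H:5
Element totals:
  C: 10
  H: 8
  N: 2
Molecular formula: C10H8N2.
Molar mass = 156.188 g/mol.
Mass from N: 2 × 14.007 = 28.014 g/mol.
%N = 28.014 / 156.188 × 100 = 17.94%.

17.94%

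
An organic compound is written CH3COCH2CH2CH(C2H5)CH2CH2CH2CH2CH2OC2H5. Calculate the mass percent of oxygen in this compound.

14.01%

Element totals:
  C: 14
  H: 28
  O: 2
Molecular formula: C14H28O2.
Molar mass = 228.376 g/mol.
Mass from O: 2 × 15.999 = 31.998 g/mol.
%O = 31.998 / 228.376 × 100 = 14.01%.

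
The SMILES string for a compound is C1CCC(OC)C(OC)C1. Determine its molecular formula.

Atom tally by fragment:
  cyclohexane ring core → C:6 H:12
  (− 2 ring H displaced by substituents)
  + OCH3 → C:1 H:3 O:1
  + OCH3 → C:1 H:3 O:1
Element totals:
  C: 8
  H: 16
  O: 2

C8H16O2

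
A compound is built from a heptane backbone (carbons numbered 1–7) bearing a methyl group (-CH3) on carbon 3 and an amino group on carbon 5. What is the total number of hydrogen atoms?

Atom tally by fragment:
  CH3 → C:1 H:3
  CH2 → C:1 H:2
  CH(CH3) → C:2 H:4
  CH2 → C:1 H:2
  CH(NH2) → C:1 H:3 N:1
  CH2 → C:1 H:2
  CH3 → C:1 H:3
Element totals:
  C: 8
  H: 19
  N: 1

19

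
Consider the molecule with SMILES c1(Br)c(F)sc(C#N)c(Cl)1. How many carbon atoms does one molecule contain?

5

Atom tally by fragment:
  thiophene ring core → C:4 H:4 S:1
  (− 4 ring H displaced by substituents)
  + Br → Br:1
  + F → F:1
  + CN → C:1 N:1
  + Cl → Cl:1
Element totals:
  C: 5
  Br: 1
  Cl: 1
  F: 1
  N: 1
  S: 1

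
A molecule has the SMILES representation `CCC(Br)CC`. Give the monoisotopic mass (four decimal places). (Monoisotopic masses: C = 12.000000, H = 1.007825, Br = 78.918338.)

150.0044

Atom tally by fragment:
  CH3 → C:1 H:3
  CH2 → C:1 H:2
  CH(Br) → C:1 H:1 Br:1
  CH2 → C:1 H:2
  CH3 → C:1 H:3
Element totals:
  C: 5
  H: 11
  Br: 1
Molecular formula: C5H11Br.
  M = 5(12.0) + 11(1.007825) + 78.918338
    = 60.000000 + 11.086075 + 78.918338 = 150.004413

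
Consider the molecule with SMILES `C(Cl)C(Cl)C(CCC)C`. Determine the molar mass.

169.09 g/mol

Atom tally by fragment:
  ClCH2 → C:1 H:2 Cl:1
  CH(Cl) → C:1 H:1 Cl:1
  CH(CH2CH2CH3) → C:4 H:8
  CH3 → C:1 H:3
Element totals:
  C: 7
  H: 14
  Cl: 2
Molecular formula: C7H14Cl2.
  M = 7(12.011) + 14(1.008) + 2(35.45)
    = 84.077 + 14.112 + 70.900 = 169.089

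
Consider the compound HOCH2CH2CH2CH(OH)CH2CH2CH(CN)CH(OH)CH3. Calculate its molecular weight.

Atom tally by fragment:
  HOCH2CH2 → C:2 H:5 O:1
  CH2 → C:1 H:2
  CH(OH) → C:1 H:2 O:1
  CH2 → C:1 H:2
  CH2 → C:1 H:2
  CH(CN) → C:2 H:1 N:1
  CH(OH) → C:1 H:2 O:1
  CH3 → C:1 H:3
Element totals:
  C: 10
  H: 19
  N: 1
  O: 3
Molecular formula: C10H19NO3.
  M = 10(12.011) + 19(1.008) + 14.007 + 3(15.999)
    = 120.110 + 19.152 + 14.007 + 47.997 = 201.266

201.27 g/mol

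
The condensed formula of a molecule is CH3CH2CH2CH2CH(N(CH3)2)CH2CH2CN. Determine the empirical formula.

Atom tally by fragment:
  CH3 → C:1 H:3
  CH2 → C:1 H:2
  CH2 → C:1 H:2
  CH2 → C:1 H:2
  CH(N(CH3)2) → C:3 H:7 N:1
  CH2 → C:1 H:2
  CH2CN → C:2 H:2 N:1
Element totals:
  C: 10
  H: 20
  N: 2
Molecular formula: C10H20N2.
gcd of subscripts = 2; dividing each by 2:
  C: 10/2 = 5
  H: 20/2 = 10
  N: 2/2 = 1

C5H10N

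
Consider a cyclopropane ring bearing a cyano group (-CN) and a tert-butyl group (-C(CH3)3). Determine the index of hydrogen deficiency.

3

Atom tally by fragment:
  cyclopropane ring core → C:3 H:6
  (− 2 ring H displaced by substituents)
  + CN → C:1 N:1
  + C(CH3)3 → C:4 H:9
Element totals:
  C: 8
  H: 13
  N: 1
Molecular formula: C8H13N.
DoU = (2C + 2 + N − H − X) / 2 = (2·8 + 2 + 1 − 13 − 0) / 2 = 3.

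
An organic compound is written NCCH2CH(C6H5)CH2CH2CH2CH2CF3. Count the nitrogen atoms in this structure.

1

Atom tally by fragment:
  NCCH2 → C:2 H:2 N:1
  CH(C6H5) → C:7 H:6
  CH2 → C:1 H:2
  CH2 → C:1 H:2
  CH2 → C:1 H:2
  CH2CF3 → C:2 H:2 F:3
Element totals:
  C: 14
  H: 16
  F: 3
  N: 1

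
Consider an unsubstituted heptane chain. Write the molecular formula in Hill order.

Atom tally by fragment:
  CH3 → C:1 H:3
  CH2 → C:1 H:2
  CH2 → C:1 H:2
  CH2 → C:1 H:2
  CH2 → C:1 H:2
  CH2 → C:1 H:2
  CH3 → C:1 H:3
Element totals:
  C: 7
  H: 16

C7H16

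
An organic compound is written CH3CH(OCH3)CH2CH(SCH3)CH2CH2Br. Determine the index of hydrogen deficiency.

Atom tally by fragment:
  CH3 → C:1 H:3
  CH(OCH3) → C:2 H:4 O:1
  CH2 → C:1 H:2
  CH(SCH3) → C:2 H:4 S:1
  CH2 → C:1 H:2
  CH2Br → C:1 H:2 Br:1
Element totals:
  C: 8
  H: 17
  Br: 1
  O: 1
  S: 1
Molecular formula: C8H17BrOS.
DoU = (2C + 2 + N − H − X) / 2 = (2·8 + 2 + 0 − 17 − 1) / 2 = 0.

0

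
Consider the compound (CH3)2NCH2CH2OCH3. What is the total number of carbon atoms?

Atom tally by fragment:
  (CH3)2NCH2 → C:3 H:8 N:1
  CH2OCH3 → C:2 H:5 O:1
Element totals:
  C: 5
  H: 13
  N: 1
  O: 1

5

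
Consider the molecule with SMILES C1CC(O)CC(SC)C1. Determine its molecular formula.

Atom tally by fragment:
  cyclohexane ring core → C:6 H:12
  (− 2 ring H displaced by substituents)
  + OH → O:1 H:1
  + SCH3 → C:1 H:3 S:1
Element totals:
  C: 7
  H: 14
  O: 1
  S: 1

C7H14OS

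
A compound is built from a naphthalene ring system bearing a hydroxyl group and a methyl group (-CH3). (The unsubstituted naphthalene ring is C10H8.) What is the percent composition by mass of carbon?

Atom tally by fragment:
  naphthalene ring system core → C:10 H:8
  (− 2 ring H displaced by substituents)
  + OH → O:1 H:1
  + CH3 → C:1 H:3
Element totals:
  C: 11
  H: 10
  O: 1
Molecular formula: C11H10O.
Molar mass = 158.200 g/mol.
Mass from C: 11 × 12.011 = 132.121 g/mol.
%C = 132.121 / 158.200 × 100 = 83.52%.

83.52%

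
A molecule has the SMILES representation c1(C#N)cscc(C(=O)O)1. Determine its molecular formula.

Atom tally by fragment:
  thiophene ring core → C:4 H:4 S:1
  (− 2 ring H displaced by substituents)
  + CN → C:1 N:1
  + COOH → C:1 H:1 O:2
Element totals:
  C: 6
  H: 3
  N: 1
  O: 2
  S: 1

C6H3NO2S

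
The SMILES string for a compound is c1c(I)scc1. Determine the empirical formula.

Atom tally by fragment:
  thiophene ring core → C:4 H:4 S:1
  (− 1 ring H displaced by substituents)
  + I → I:1
Element totals:
  C: 4
  H: 3
  I: 1
  S: 1
Molecular formula: C4H3IS.
gcd of subscripts (4, 3, 1, 1) = 1, so the empirical formula equals the molecular formula.

C4H3IS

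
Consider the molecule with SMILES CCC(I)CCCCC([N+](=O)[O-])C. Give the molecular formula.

C9H18INO2

Atom tally by fragment:
  CH3 → C:1 H:3
  CH2 → C:1 H:2
  CH(I) → C:1 H:1 I:1
  CH2 → C:1 H:2
  CH2 → C:1 H:2
  CH2 → C:1 H:2
  CH2 → C:1 H:2
  CH(NO2) → C:1 H:1 N:1 O:2
  CH3 → C:1 H:3
Element totals:
  C: 9
  H: 18
  I: 1
  N: 1
  O: 2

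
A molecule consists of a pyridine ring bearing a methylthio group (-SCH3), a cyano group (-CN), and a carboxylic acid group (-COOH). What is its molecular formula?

Atom tally by fragment:
  pyridine ring core → C:5 H:5 N:1
  (− 3 ring H displaced by substituents)
  + SCH3 → C:1 H:3 S:1
  + CN → C:1 N:1
  + COOH → C:1 H:1 O:2
Element totals:
  C: 8
  H: 6
  N: 2
  O: 2
  S: 1

C8H6N2O2S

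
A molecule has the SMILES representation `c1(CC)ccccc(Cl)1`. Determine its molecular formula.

Atom tally by fragment:
  benzene ring core → C:6 H:6
  (− 2 ring H displaced by substituents)
  + C2H5 → C:2 H:5
  + Cl → Cl:1
Element totals:
  C: 8
  H: 9
  Cl: 1

C8H9Cl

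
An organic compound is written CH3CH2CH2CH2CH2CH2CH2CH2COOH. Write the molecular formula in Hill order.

C9H18O2

Atom tally by fragment:
  CH3 → C:1 H:3
  CH2 → C:1 H:2
  CH2 → C:1 H:2
  CH2 → C:1 H:2
  CH2 → C:1 H:2
  CH2 → C:1 H:2
  CH2 → C:1 H:2
  CH2COOH → C:2 H:3 O:2
Element totals:
  C: 9
  H: 18
  O: 2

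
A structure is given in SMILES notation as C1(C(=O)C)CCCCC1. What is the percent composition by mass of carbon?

76.14%

Atom tally by fragment:
  cyclohexane ring core → C:6 H:12
  (− 1 ring H displaced by substituents)
  + COCH3 → C:2 H:3 O:1
Element totals:
  C: 8
  H: 14
  O: 1
Molecular formula: C8H14O.
Molar mass = 126.199 g/mol.
Mass from C: 8 × 12.011 = 96.088 g/mol.
%C = 96.088 / 126.199 × 100 = 76.14%.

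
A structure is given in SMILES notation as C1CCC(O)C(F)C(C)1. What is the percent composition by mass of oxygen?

Atom tally by fragment:
  cyclohexane ring core → C:6 H:12
  (− 3 ring H displaced by substituents)
  + OH → O:1 H:1
  + F → F:1
  + CH3 → C:1 H:3
Element totals:
  C: 7
  H: 13
  F: 1
  O: 1
Molecular formula: C7H13FO.
Molar mass = 132.178 g/mol.
Mass from O: 1 × 15.999 = 15.999 g/mol.
%O = 15.999 / 132.178 × 100 = 12.10%.

12.10%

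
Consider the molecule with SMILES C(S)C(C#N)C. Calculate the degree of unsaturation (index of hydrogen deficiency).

2

Atom tally by fragment:
  HSCH2 → C:1 H:3 S:1
  CH(CN) → C:2 H:1 N:1
  CH3 → C:1 H:3
Element totals:
  C: 4
  H: 7
  N: 1
  S: 1
Molecular formula: C4H7NS.
DoU = (2C + 2 + N − H − X) / 2 = (2·4 + 2 + 1 − 7 − 0) / 2 = 2.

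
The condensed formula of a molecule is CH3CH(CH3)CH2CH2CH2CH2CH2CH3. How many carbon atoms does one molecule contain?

9

Atom tally by fragment:
  CH3 → C:1 H:3
  CH(CH3) → C:2 H:4
  CH2 → C:1 H:2
  CH2 → C:1 H:2
  CH2 → C:1 H:2
  CH2 → C:1 H:2
  CH2 → C:1 H:2
  CH3 → C:1 H:3
Element totals:
  C: 9
  H: 20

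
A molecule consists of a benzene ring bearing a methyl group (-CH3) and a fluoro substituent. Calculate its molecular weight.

110.13 g/mol

Atom tally by fragment:
  benzene ring core → C:6 H:6
  (− 2 ring H displaced by substituents)
  + CH3 → C:1 H:3
  + F → F:1
Element totals:
  C: 7
  H: 7
  F: 1
Molecular formula: C7H7F.
  M = 7(12.011) + 7(1.008) + 18.998
    = 84.077 + 7.056 + 18.998 = 110.131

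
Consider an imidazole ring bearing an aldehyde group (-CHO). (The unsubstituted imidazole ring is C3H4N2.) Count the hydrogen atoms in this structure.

Atom tally by fragment:
  imidazole ring core → C:3 H:4 N:2
  (− 1 ring H displaced by substituents)
  + CHO → C:1 H:1 O:1
Element totals:
  C: 4
  H: 4
  N: 2
  O: 1

4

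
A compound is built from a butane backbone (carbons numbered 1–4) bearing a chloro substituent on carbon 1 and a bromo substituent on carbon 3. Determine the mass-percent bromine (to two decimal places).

Atom tally by fragment:
  ClCH2 → C:1 H:2 Cl:1
  CH2 → C:1 H:2
  CH(Br) → C:1 H:1 Br:1
  CH3 → C:1 H:3
Element totals:
  C: 4
  H: 8
  Br: 1
  Cl: 1
Molecular formula: C4H8BrCl.
Molar mass = 171.462 g/mol.
Mass from Br: 1 × 79.904 = 79.904 g/mol.
%Br = 79.904 / 171.462 × 100 = 46.60%.

46.60%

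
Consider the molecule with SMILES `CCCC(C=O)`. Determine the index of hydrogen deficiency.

Atom tally by fragment:
  CH3 → C:1 H:3
  CH2 → C:1 H:2
  CH2 → C:1 H:2
  CH2CHO → C:2 H:3 O:1
Element totals:
  C: 5
  H: 10
  O: 1
Molecular formula: C5H10O.
DoU = (2C + 2 + N − H − X) / 2 = (2·5 + 2 + 0 − 10 − 0) / 2 = 1.

1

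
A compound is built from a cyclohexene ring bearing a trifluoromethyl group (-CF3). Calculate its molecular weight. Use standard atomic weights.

150.14 g/mol

Atom tally by fragment:
  cyclohexene ring core → C:6 H:10
  (− 1 ring H displaced by substituents)
  + CF3 → C:1 F:3
Element totals:
  C: 7
  H: 9
  F: 3
Molecular formula: C7H9F3.
  M = 7(12.011) + 9(1.008) + 3(18.998)
    = 84.077 + 9.072 + 56.994 = 150.143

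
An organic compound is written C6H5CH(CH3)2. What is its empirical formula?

C3H4

Atom tally by fragment:
  benzene ring core → C:6 H:6
  (− 1 ring H displaced by substituents)
  + CH(CH3)2 → C:3 H:7
Element totals:
  C: 9
  H: 12
Molecular formula: C9H12.
gcd of subscripts = 3; dividing each by 3:
  C: 9/3 = 3
  H: 12/3 = 4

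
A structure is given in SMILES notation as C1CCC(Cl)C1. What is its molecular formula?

Atom tally by fragment:
  cyclopentane ring core → C:5 H:10
  (− 1 ring H displaced by substituents)
  + Cl → Cl:1
Element totals:
  C: 5
  H: 9
  Cl: 1

C5H9Cl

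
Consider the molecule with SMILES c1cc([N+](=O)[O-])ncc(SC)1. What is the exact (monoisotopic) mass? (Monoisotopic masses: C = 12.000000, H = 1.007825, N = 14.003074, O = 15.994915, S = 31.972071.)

Atom tally by fragment:
  pyridine ring core → C:5 H:5 N:1
  (− 2 ring H displaced by substituents)
  + NO2 → N:1 O:2
  + SCH3 → C:1 H:3 S:1
Element totals:
  C: 6
  H: 6
  N: 2
  O: 2
  S: 1
Molecular formula: C6H6N2O2S.
  M = 6(12.0) + 6(1.007825) + 2(14.003074) + 2(15.994915) + 31.972071
    = 72.000000 + 6.046950 + 28.006148 + 31.989830 + 31.972071 = 170.014999

170.0150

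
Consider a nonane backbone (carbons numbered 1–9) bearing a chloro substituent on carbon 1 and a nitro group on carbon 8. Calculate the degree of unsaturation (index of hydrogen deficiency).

Atom tally by fragment:
  ClCH2 → C:1 H:2 Cl:1
  CH2 → C:1 H:2
  CH2 → C:1 H:2
  CH2 → C:1 H:2
  CH2 → C:1 H:2
  CH2 → C:1 H:2
  CH2 → C:1 H:2
  CH(NO2) → C:1 H:1 N:1 O:2
  CH3 → C:1 H:3
Element totals:
  C: 9
  H: 18
  Cl: 1
  N: 1
  O: 2
Molecular formula: C9H18ClNO2.
DoU = (2C + 2 + N − H − X) / 2 = (2·9 + 2 + 1 − 18 − 1) / 2 = 1.

1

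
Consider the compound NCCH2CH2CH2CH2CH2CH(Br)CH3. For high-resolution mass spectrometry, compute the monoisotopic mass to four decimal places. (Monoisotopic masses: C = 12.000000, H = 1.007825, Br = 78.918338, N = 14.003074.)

Element totals:
  C: 8
  H: 14
  Br: 1
  N: 1
Molecular formula: C8H14BrN.
  M = 8(12.0) + 14(1.007825) + 78.918338 + 14.003074
    = 96.000000 + 14.109550 + 78.918338 + 14.003074 = 203.030962

203.0310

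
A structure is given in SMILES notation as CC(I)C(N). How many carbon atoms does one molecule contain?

Atom tally by fragment:
  CH3 → C:1 H:3
  CH(I) → C:1 H:1 I:1
  CH2NH2 → C:1 H:4 N:1
Element totals:
  C: 3
  H: 8
  I: 1
  N: 1

3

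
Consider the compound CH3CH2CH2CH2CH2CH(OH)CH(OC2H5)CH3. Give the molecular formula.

Atom tally by fragment:
  CH3 → C:1 H:3
  CH2 → C:1 H:2
  CH2 → C:1 H:2
  CH2 → C:1 H:2
  CH2 → C:1 H:2
  CH(OH) → C:1 H:2 O:1
  CH(OC2H5) → C:3 H:6 O:1
  CH3 → C:1 H:3
Element totals:
  C: 10
  H: 22
  O: 2

C10H22O2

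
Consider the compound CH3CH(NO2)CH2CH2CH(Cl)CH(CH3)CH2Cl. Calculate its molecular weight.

Element totals:
  C: 8
  H: 15
  Cl: 2
  N: 1
  O: 2
Molecular formula: C8H15Cl2NO2.
  M = 8(12.011) + 15(1.008) + 2(35.45) + 14.007 + 2(15.999)
    = 96.088 + 15.120 + 70.900 + 14.007 + 31.998 = 228.113

228.11 g/mol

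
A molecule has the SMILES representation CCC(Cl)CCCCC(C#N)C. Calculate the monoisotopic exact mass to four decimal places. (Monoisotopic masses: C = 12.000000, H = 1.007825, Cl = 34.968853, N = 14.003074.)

187.1128

Atom tally by fragment:
  CH3 → C:1 H:3
  CH2 → C:1 H:2
  CH(Cl) → C:1 H:1 Cl:1
  CH2 → C:1 H:2
  CH2 → C:1 H:2
  CH2 → C:1 H:2
  CH2 → C:1 H:2
  CH(CN) → C:2 H:1 N:1
  CH3 → C:1 H:3
Element totals:
  C: 10
  H: 18
  Cl: 1
  N: 1
Molecular formula: C10H18ClN.
  M = 10(12.0) + 18(1.007825) + 34.968853 + 14.003074
    = 120.000000 + 18.140850 + 34.968853 + 14.003074 = 187.112777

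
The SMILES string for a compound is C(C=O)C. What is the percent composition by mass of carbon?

Atom tally by fragment:
  OHCCH2 → C:2 H:3 O:1
  CH3 → C:1 H:3
Element totals:
  C: 3
  H: 6
  O: 1
Molecular formula: C3H6O.
Molar mass = 58.080 g/mol.
Mass from C: 3 × 12.011 = 36.033 g/mol.
%C = 36.033 / 58.080 × 100 = 62.04%.

62.04%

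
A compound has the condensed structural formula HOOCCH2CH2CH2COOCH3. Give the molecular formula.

Atom tally by fragment:
  HOOCCH2 → C:2 H:3 O:2
  CH2 → C:1 H:2
  CH2COOCH3 → C:3 H:5 O:2
Element totals:
  C: 6
  H: 10
  O: 4

C6H10O4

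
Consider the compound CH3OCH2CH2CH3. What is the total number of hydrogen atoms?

10

Atom tally by fragment:
  CH3OCH2 → C:2 H:5 O:1
  CH2 → C:1 H:2
  CH3 → C:1 H:3
Element totals:
  C: 4
  H: 10
  O: 1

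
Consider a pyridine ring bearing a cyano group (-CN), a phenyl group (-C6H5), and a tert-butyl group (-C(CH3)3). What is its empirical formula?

C8H8N

Atom tally by fragment:
  pyridine ring core → C:5 H:5 N:1
  (− 3 ring H displaced by substituents)
  + CN → C:1 N:1
  + C6H5 → C:6 H:5
  + C(CH3)3 → C:4 H:9
Element totals:
  C: 16
  H: 16
  N: 2
Molecular formula: C16H16N2.
gcd of subscripts = 2; dividing each by 2:
  C: 16/2 = 8
  H: 16/2 = 8
  N: 2/2 = 1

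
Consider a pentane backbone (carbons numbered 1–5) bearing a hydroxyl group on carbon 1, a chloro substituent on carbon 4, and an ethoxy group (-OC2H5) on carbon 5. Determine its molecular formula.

C7H15ClO2

Atom tally by fragment:
  HOCH2 → C:1 H:3 O:1
  CH2 → C:1 H:2
  CH2 → C:1 H:2
  CH(Cl) → C:1 H:1 Cl:1
  CH2OC2H5 → C:3 H:7 O:1
Element totals:
  C: 7
  H: 15
  Cl: 1
  O: 2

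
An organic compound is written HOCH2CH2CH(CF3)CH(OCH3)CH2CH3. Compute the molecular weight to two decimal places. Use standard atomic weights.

200.20 g/mol

Atom tally by fragment:
  HOCH2CH2 → C:2 H:5 O:1
  CH(CF3) → C:2 H:1 F:3
  CH(OCH3) → C:2 H:4 O:1
  CH2 → C:1 H:2
  CH3 → C:1 H:3
Element totals:
  C: 8
  H: 15
  F: 3
  O: 2
Molecular formula: C8H15F3O2.
  M = 8(12.011) + 15(1.008) + 3(18.998) + 2(15.999)
    = 96.088 + 15.120 + 56.994 + 31.998 = 200.200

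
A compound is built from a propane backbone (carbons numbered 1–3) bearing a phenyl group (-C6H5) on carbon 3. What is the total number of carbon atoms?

Atom tally by fragment:
  CH3 → C:1 H:3
  CH2 → C:1 H:2
  CH2C6H5 → C:7 H:7
Element totals:
  C: 9
  H: 12

9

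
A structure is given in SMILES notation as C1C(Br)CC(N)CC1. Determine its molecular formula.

Atom tally by fragment:
  cyclohexane ring core → C:6 H:12
  (− 2 ring H displaced by substituents)
  + Br → Br:1
  + NH2 → N:1 H:2
Element totals:
  C: 6
  H: 12
  Br: 1
  N: 1

C6H12BrN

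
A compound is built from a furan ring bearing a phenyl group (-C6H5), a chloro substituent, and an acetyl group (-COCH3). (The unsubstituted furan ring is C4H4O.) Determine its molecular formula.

Atom tally by fragment:
  furan ring core → C:4 H:4 O:1
  (− 3 ring H displaced by substituents)
  + C6H5 → C:6 H:5
  + Cl → Cl:1
  + COCH3 → C:2 H:3 O:1
Element totals:
  C: 12
  H: 9
  Cl: 1
  O: 2

C12H9ClO2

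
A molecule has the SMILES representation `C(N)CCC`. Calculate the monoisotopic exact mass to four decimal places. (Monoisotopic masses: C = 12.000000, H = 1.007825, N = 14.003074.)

Atom tally by fragment:
  H2NCH2 → C:1 H:4 N:1
  CH2 → C:1 H:2
  CH2 → C:1 H:2
  CH3 → C:1 H:3
Element totals:
  C: 4
  H: 11
  N: 1
Molecular formula: C4H11N.
  M = 4(12.0) + 11(1.007825) + 14.003074
    = 48.000000 + 11.086075 + 14.003074 = 73.089149

73.0891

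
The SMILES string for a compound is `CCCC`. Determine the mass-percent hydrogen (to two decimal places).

Atom tally by fragment:
  CH3 → C:1 H:3
  CH2 → C:1 H:2
  CH2 → C:1 H:2
  CH3 → C:1 H:3
Element totals:
  C: 4
  H: 10
Molecular formula: C4H10.
Molar mass = 58.124 g/mol.
Mass from H: 10 × 1.008 = 10.080 g/mol.
%H = 10.080 / 58.124 × 100 = 17.34%.

17.34%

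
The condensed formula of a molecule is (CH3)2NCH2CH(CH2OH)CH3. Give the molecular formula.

Atom tally by fragment:
  (CH3)2NCH2 → C:3 H:8 N:1
  CH(CH2OH) → C:2 H:4 O:1
  CH3 → C:1 H:3
Element totals:
  C: 6
  H: 15
  N: 1
  O: 1

C6H15NO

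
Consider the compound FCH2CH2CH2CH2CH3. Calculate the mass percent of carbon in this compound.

66.62%

Atom tally by fragment:
  FCH2 → C:1 H:2 F:1
  CH2 → C:1 H:2
  CH2 → C:1 H:2
  CH2 → C:1 H:2
  CH3 → C:1 H:3
Element totals:
  C: 5
  H: 11
  F: 1
Molecular formula: C5H11F.
Molar mass = 90.141 g/mol.
Mass from C: 5 × 12.011 = 60.055 g/mol.
%C = 60.055 / 90.141 × 100 = 66.62%.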